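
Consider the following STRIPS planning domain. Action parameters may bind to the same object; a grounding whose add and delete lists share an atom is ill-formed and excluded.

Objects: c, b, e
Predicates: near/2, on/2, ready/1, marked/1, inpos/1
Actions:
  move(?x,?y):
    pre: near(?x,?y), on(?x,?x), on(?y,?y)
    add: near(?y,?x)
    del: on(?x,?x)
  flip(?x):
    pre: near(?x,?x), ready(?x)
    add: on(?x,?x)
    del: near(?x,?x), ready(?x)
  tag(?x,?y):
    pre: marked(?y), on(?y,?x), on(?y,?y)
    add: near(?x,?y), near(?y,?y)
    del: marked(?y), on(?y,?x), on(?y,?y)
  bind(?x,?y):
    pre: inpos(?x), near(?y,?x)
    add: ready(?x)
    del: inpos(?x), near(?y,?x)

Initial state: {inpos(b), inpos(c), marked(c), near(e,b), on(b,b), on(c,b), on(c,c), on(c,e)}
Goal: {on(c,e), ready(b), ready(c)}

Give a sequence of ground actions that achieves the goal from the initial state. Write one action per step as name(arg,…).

1. tag(c,c)  →  {inpos(b), inpos(c), near(c,c), near(e,b), on(b,b), on(c,b), on(c,e)}
2. bind(c,c)  →  {inpos(b), near(e,b), on(b,b), on(c,b), on(c,e), ready(c)}
3. bind(b,e)  →  {on(b,b), on(c,b), on(c,e), ready(b), ready(c)}

tag(c,c); bind(c,c); bind(b,e)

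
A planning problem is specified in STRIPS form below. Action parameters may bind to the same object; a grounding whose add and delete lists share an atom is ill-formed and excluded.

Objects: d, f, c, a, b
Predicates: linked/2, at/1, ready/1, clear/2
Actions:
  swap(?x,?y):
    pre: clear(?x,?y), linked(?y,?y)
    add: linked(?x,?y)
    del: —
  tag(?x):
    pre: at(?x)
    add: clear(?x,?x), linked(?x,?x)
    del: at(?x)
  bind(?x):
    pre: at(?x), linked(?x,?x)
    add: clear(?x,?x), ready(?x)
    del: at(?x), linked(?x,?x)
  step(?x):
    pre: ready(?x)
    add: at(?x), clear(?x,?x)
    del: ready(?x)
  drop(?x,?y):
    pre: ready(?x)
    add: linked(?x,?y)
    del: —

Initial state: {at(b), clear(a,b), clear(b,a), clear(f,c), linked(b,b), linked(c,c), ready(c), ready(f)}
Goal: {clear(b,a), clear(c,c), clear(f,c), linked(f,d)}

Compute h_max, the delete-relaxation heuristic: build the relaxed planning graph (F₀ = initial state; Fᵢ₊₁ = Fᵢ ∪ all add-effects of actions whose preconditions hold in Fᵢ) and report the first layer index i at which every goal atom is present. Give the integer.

F0 = init (8 atoms)
F1 = F0 ∪ {at(c), at(f), clear(b,b), clear(c,c), clear(f,f), linked(a,b), linked(c,a), linked(c,b), linked(c,d), linked(c,f), linked(f,a), linked(f,b), linked(f,c), linked(f,d), linked(f,f), ready(b)}  (24 atoms)
goal ⊆ F1  ⇒  h_max = 1

1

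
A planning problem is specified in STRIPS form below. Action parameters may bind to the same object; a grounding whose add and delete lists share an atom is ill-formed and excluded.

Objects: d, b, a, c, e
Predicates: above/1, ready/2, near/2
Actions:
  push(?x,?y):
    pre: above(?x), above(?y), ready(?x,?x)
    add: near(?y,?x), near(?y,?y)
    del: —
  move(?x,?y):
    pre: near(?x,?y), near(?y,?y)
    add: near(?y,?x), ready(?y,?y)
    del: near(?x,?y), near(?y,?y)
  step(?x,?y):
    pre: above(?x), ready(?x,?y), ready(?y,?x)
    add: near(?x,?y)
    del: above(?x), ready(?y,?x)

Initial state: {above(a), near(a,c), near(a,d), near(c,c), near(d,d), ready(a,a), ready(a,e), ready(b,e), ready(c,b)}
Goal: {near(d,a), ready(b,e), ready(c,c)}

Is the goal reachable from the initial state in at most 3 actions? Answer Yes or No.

1. move(a,d)  →  {above(a), near(a,c), near(c,c), near(d,a), ready(a,a), ready(a,e), ready(b,e), ready(c,b), ready(d,d)}
2. move(a,c)  →  {above(a), near(c,a), near(d,a), ready(a,a), ready(a,e), ready(b,e), ready(c,b), ready(c,c), ready(d,d)}
optimal plan length = 2; 2 ≤ 3

Yes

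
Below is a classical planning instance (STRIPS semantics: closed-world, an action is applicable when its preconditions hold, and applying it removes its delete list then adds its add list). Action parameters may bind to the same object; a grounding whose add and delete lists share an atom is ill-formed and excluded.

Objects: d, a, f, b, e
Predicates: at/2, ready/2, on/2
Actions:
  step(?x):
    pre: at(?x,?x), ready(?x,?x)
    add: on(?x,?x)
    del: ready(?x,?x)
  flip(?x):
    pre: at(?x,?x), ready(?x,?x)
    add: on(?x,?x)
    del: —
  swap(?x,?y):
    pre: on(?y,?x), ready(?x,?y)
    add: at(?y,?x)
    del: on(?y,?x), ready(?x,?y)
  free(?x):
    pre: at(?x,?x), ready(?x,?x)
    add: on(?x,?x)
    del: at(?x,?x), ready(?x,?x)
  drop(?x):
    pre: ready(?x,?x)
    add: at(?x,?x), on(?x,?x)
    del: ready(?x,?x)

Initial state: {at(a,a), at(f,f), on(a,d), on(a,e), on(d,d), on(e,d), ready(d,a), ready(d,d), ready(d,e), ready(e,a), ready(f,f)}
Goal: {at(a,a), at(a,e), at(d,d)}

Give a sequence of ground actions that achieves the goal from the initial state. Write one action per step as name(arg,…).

1. swap(d,d)  →  {at(a,a), at(d,d), at(f,f), on(a,d), on(a,e), on(e,d), ready(d,a), ready(d,e), ready(e,a), ready(f,f)}
2. swap(e,a)  →  {at(a,a), at(a,e), at(d,d), at(f,f), on(a,d), on(e,d), ready(d,a), ready(d,e), ready(f,f)}

swap(d,d); swap(e,a)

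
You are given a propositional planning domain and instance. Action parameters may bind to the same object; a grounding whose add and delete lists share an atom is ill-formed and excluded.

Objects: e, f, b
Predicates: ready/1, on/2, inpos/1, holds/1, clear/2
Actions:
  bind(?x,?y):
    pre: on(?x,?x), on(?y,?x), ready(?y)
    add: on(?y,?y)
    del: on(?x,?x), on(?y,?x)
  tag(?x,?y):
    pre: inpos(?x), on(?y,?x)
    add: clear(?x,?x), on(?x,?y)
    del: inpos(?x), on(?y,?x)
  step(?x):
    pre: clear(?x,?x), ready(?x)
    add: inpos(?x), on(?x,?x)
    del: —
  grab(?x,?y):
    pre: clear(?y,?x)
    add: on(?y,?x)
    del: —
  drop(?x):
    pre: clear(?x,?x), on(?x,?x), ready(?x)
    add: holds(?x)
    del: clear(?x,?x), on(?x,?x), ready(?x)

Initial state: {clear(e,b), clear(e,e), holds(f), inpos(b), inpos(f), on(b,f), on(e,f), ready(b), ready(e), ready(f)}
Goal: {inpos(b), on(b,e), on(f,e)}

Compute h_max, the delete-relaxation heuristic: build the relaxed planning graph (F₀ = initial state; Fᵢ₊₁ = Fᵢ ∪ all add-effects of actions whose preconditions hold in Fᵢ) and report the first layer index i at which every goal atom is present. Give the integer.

F0 = init (10 atoms)
F1 = F0 ∪ {clear(f,f), inpos(e), on(e,b), on(e,e), on(f,b), on(f,e)}  (16 atoms)
F2 = F1 ∪ {clear(b,b), holds(e), on(b,e), on(f,f)}  (20 atoms)
goal ⊆ F2  ⇒  h_max = 2

2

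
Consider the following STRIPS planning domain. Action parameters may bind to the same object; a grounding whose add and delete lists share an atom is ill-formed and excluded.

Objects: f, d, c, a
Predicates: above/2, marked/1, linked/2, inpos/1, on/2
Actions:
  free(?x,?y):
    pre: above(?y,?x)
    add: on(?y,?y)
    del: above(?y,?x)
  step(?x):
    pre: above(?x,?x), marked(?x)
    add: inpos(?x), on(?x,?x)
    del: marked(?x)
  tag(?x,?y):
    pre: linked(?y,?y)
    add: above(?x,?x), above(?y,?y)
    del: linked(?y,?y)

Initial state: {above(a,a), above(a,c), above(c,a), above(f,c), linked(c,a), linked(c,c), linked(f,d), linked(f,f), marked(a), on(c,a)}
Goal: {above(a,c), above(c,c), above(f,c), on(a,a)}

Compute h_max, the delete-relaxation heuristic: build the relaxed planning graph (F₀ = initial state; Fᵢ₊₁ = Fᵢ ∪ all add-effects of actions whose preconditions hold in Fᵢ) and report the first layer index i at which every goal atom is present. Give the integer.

1

F0 = init (10 atoms)
F1 = F0 ∪ {above(c,c), above(d,d), above(f,f), inpos(a), on(a,a), on(c,c), on(f,f)}  (17 atoms)
goal ⊆ F1  ⇒  h_max = 1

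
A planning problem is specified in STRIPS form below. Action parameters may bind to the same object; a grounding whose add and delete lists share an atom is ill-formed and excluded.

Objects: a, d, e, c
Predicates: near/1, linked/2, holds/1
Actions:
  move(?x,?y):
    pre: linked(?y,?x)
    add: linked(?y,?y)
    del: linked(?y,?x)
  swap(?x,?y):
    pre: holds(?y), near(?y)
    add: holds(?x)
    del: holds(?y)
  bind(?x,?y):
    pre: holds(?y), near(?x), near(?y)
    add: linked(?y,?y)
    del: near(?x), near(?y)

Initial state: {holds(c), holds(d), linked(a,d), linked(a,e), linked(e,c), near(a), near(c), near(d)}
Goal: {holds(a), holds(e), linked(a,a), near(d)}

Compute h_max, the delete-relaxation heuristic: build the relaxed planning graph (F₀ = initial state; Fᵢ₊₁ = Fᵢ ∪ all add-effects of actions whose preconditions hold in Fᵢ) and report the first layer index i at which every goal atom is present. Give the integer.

1

F0 = init (8 atoms)
F1 = F0 ∪ {holds(a), holds(e), linked(a,a), linked(c,c), linked(d,d), linked(e,e)}  (14 atoms)
goal ⊆ F1  ⇒  h_max = 1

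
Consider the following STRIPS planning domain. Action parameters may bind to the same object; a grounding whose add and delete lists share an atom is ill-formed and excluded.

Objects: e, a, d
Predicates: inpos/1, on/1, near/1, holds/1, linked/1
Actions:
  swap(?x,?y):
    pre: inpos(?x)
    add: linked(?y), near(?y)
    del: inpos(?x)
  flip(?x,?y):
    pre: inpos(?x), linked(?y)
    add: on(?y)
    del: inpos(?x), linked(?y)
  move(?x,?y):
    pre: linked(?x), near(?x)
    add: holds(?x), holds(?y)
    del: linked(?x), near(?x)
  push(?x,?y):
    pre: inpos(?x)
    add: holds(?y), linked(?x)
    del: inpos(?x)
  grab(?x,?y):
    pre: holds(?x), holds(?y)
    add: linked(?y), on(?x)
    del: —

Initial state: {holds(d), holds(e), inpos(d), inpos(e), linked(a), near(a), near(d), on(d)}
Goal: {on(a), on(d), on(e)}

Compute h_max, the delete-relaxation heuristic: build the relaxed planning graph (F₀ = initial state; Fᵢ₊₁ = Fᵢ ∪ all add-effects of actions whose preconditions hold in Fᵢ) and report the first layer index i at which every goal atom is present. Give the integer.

1

F0 = init (8 atoms)
F1 = F0 ∪ {holds(a), linked(d), linked(e), near(e), on(a), on(e)}  (14 atoms)
goal ⊆ F1  ⇒  h_max = 1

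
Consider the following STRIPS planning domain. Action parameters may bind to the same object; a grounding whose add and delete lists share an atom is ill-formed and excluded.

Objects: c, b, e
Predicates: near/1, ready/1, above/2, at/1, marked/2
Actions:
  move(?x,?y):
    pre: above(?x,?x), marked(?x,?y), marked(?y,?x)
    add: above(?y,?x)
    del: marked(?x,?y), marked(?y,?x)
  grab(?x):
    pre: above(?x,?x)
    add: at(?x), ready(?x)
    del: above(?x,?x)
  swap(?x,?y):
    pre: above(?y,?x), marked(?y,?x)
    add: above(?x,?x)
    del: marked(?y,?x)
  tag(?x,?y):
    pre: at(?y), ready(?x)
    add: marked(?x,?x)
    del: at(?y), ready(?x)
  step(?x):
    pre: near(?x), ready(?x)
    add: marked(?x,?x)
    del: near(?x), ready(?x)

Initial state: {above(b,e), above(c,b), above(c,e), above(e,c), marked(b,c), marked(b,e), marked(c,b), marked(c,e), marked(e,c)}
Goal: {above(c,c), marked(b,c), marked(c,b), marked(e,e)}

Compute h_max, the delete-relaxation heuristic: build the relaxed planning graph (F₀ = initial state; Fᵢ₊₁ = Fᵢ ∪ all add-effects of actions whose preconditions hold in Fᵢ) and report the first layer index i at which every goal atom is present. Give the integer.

F0 = init (9 atoms)
F1 = F0 ∪ {above(b,b), above(c,c), above(e,e)}  (12 atoms)
F2 = F1 ∪ {above(b,c), at(b), at(c), at(e), ready(b), ready(c), ready(e)}  (19 atoms)
F3 = F2 ∪ {marked(b,b), marked(c,c), marked(e,e)}  (22 atoms)
goal ⊆ F3  ⇒  h_max = 3

3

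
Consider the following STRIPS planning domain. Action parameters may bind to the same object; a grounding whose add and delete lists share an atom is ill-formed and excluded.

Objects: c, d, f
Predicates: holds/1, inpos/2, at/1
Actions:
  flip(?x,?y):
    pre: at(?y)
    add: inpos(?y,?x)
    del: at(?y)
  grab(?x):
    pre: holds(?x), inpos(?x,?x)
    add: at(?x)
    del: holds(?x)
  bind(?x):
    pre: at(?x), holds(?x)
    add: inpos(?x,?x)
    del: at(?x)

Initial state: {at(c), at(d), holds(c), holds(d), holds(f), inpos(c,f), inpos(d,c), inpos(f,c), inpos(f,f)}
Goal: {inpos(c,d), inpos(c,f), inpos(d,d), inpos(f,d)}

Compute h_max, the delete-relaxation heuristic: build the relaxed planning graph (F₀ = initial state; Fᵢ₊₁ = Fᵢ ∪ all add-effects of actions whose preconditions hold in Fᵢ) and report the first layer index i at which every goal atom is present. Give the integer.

2

F0 = init (9 atoms)
F1 = F0 ∪ {at(f), inpos(c,c), inpos(c,d), inpos(d,d), inpos(d,f)}  (14 atoms)
F2 = F1 ∪ {inpos(f,d)}  (15 atoms)
goal ⊆ F2  ⇒  h_max = 2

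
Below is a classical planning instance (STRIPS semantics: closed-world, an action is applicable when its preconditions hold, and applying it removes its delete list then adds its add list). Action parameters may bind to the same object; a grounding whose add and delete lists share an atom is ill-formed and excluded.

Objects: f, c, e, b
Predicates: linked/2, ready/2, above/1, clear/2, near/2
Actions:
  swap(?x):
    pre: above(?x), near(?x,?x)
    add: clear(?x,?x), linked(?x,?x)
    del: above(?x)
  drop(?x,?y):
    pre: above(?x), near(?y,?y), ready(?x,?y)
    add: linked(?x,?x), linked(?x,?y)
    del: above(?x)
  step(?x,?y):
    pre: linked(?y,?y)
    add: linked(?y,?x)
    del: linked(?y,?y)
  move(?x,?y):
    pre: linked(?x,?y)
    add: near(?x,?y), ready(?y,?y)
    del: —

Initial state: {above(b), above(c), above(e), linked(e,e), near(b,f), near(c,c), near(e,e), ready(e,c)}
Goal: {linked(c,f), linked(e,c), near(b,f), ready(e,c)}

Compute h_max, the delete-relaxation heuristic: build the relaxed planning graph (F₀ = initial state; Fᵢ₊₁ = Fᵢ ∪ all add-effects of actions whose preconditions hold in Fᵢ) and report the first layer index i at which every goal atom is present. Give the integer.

F0 = init (8 atoms)
F1 = F0 ∪ {clear(c,c), clear(e,e), linked(c,c), linked(e,b), linked(e,c), linked(e,f), ready(e,e)}  (15 atoms)
F2 = F1 ∪ {linked(c,b), linked(c,e), linked(c,f), near(e,b), near(e,c), near(e,f), ready(b,b), ready(c,c), ready(f,f)}  (24 atoms)
goal ⊆ F2  ⇒  h_max = 2

2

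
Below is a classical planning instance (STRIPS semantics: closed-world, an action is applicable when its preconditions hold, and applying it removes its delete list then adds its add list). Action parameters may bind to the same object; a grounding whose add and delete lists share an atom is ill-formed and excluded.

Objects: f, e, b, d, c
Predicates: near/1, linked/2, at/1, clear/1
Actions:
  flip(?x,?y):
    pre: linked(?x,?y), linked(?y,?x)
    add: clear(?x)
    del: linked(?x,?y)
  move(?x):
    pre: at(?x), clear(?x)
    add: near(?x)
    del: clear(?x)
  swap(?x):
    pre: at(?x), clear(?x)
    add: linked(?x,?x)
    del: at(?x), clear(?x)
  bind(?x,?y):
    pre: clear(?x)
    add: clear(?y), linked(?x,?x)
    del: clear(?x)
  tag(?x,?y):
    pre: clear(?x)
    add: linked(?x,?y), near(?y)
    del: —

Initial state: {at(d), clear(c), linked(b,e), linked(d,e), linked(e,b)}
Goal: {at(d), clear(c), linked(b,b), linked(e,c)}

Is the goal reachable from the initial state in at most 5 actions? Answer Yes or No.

1. flip(b,e)  →  {at(d), clear(b), clear(c), linked(d,e), linked(e,b)}
2. bind(b,e)  →  {at(d), clear(c), clear(e), linked(b,b), linked(d,e), linked(e,b)}
3. tag(e,c)  →  {at(d), clear(c), clear(e), linked(b,b), linked(d,e), linked(e,b), linked(e,c), near(c)}
optimal plan length = 3; 3 ≤ 5

Yes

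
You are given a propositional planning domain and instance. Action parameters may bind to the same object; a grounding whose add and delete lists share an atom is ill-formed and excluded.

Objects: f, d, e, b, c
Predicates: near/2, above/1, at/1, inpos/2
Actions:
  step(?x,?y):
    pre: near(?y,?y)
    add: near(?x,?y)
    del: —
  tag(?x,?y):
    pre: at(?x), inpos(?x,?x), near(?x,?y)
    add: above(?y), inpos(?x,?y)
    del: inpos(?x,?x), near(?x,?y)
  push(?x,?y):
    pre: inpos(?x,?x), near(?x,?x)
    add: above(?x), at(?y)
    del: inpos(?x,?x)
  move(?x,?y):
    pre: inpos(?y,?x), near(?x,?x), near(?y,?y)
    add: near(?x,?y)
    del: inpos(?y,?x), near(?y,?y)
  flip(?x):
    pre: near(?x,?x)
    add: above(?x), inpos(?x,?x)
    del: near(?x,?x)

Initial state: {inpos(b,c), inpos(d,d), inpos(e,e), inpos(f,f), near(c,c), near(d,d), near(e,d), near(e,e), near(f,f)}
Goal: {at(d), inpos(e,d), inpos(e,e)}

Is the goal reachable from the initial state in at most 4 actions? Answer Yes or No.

1. push(f,d)  →  {above(f), at(d), inpos(b,c), inpos(d,d), inpos(e,e), near(c,c), near(d,d), near(e,d), near(e,e), near(f,f)}
2. push(d,e)  →  {above(d), above(f), at(d), at(e), inpos(b,c), inpos(e,e), near(c,c), near(d,d), near(e,d), near(e,e), near(f,f)}
3. tag(e,d)  →  {above(d), above(f), at(d), at(e), inpos(b,c), inpos(e,d), near(c,c), near(d,d), near(e,e), near(f,f)}
4. flip(e)  →  {above(d), above(e), above(f), at(d), at(e), inpos(b,c), inpos(e,d), inpos(e,e), near(c,c), near(d,d), near(f,f)}
optimal plan length = 4; 4 ≤ 4

Yes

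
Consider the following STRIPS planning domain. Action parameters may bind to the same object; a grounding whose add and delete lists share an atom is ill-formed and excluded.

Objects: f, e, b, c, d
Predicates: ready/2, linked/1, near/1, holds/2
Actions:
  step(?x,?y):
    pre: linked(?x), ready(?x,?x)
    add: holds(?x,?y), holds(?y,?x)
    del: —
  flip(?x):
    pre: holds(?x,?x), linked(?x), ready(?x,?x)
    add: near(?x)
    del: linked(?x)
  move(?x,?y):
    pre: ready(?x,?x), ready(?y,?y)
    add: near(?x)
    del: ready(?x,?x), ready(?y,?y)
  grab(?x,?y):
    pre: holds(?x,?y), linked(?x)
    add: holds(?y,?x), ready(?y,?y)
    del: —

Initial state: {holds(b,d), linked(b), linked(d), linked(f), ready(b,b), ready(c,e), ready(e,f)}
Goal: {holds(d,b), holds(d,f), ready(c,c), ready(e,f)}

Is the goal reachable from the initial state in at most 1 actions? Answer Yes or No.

1. step(b,c)  →  {holds(b,c), holds(b,d), holds(c,b), linked(b), linked(d), linked(f), ready(b,b), ready(c,e), ready(e,f)}
2. grab(b,c)  →  {holds(b,c), holds(b,d), holds(c,b), linked(b), linked(d), linked(f), ready(b,b), ready(c,c), ready(c,e), ready(e,f)}
3. grab(b,d)  →  {holds(b,c), holds(b,d), holds(c,b), holds(d,b), linked(b), linked(d), linked(f), ready(b,b), ready(c,c), ready(c,e), ready(d,d), ready(e,f)}
4. step(d,f)  →  {holds(b,c), holds(b,d), holds(c,b), holds(d,b), holds(d,f), holds(f,d), linked(b), linked(d), linked(f), ready(b,b), ready(c,c), ready(c,e), ready(d,d), ready(e,f)}
optimal plan length = 4; 4 > 1

No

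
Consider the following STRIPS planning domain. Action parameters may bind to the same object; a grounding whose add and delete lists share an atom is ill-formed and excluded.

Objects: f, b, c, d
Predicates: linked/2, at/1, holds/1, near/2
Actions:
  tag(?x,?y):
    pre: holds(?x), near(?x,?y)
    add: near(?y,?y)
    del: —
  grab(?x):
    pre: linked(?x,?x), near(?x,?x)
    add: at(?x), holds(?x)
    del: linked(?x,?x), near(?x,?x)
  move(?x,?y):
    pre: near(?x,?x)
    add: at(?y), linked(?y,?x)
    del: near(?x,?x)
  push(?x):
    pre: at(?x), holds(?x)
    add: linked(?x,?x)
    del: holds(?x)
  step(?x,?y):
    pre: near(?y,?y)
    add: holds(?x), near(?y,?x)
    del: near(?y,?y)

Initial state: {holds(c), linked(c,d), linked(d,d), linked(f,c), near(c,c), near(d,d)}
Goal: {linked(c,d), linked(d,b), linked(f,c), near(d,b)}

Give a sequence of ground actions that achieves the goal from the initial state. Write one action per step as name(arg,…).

1. step(b,c)  →  {holds(b), holds(c), linked(c,d), linked(d,d), linked(f,c), near(c,b), near(d,d)}
2. tag(c,b)  →  {holds(b), holds(c), linked(c,d), linked(d,d), linked(f,c), near(b,b), near(c,b), near(d,d)}
3. move(b,d)  →  {at(d), holds(b), holds(c), linked(c,d), linked(d,b), linked(d,d), linked(f,c), near(c,b), near(d,d)}
4. step(b,d)  →  {at(d), holds(b), holds(c), linked(c,d), linked(d,b), linked(d,d), linked(f,c), near(c,b), near(d,b)}

step(b,c); tag(c,b); move(b,d); step(b,d)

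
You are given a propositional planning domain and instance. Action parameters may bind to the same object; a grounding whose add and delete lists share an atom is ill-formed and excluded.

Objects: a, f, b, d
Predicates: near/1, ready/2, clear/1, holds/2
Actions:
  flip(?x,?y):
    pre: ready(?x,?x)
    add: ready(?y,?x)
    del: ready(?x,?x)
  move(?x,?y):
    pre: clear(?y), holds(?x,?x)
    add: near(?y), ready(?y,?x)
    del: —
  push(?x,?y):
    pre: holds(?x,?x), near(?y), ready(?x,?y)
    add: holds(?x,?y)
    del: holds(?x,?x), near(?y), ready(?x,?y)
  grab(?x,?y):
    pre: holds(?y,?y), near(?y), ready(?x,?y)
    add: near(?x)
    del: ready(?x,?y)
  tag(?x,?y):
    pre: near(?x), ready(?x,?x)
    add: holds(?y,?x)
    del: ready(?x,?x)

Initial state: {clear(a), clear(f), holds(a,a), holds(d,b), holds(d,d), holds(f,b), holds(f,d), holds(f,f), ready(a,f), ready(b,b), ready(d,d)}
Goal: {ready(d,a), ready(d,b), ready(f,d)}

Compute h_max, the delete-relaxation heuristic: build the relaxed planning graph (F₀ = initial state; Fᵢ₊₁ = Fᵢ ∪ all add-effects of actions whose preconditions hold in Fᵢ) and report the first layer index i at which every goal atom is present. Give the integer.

F0 = init (11 atoms)
F1 = F0 ∪ {near(a), near(f), ready(a,a), ready(a,b), ready(a,d), ready(b,d), ready(d,b), ready(f,a), ready(f,b), ready(f,d), ready(f,f)}  (22 atoms)
F2 = F1 ∪ {holds(a,f), holds(b,a), holds(b,f), holds(d,a), holds(d,f), holds(f,a), ready(b,a), ready(b,f), ready(d,a), ready(d,f)}  (32 atoms)
goal ⊆ F2  ⇒  h_max = 2

2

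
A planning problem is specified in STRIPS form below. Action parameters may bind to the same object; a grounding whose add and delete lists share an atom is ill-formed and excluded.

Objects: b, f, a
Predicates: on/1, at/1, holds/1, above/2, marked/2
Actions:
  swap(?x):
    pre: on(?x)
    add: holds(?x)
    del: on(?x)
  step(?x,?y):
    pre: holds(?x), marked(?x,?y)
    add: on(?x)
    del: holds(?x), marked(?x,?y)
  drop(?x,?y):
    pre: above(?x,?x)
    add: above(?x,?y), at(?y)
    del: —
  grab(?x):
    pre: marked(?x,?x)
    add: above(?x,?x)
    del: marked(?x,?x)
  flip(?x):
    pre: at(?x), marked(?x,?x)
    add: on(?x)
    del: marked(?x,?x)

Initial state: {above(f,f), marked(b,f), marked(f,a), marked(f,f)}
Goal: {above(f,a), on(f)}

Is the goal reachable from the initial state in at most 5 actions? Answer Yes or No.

Yes

1. drop(f,f)  →  {above(f,f), at(f), marked(b,f), marked(f,a), marked(f,f)}
2. drop(f,a)  →  {above(f,a), above(f,f), at(a), at(f), marked(b,f), marked(f,a), marked(f,f)}
3. flip(f)  →  {above(f,a), above(f,f), at(a), at(f), marked(b,f), marked(f,a), on(f)}
optimal plan length = 3; 3 ≤ 5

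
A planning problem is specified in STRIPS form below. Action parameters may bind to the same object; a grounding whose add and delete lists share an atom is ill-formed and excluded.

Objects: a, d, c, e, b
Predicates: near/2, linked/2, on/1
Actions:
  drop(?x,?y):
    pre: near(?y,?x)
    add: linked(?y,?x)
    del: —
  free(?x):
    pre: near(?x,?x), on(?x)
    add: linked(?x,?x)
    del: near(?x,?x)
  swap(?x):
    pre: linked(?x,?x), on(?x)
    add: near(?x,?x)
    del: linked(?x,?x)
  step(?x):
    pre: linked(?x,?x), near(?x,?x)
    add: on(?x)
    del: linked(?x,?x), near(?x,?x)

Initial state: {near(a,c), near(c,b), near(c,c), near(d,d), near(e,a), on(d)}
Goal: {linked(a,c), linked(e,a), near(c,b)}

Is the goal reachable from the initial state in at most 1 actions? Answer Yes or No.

No

1. drop(a,e)  →  {linked(e,a), near(a,c), near(c,b), near(c,c), near(d,d), near(e,a), on(d)}
2. drop(c,a)  →  {linked(a,c), linked(e,a), near(a,c), near(c,b), near(c,c), near(d,d), near(e,a), on(d)}
optimal plan length = 2; 2 > 1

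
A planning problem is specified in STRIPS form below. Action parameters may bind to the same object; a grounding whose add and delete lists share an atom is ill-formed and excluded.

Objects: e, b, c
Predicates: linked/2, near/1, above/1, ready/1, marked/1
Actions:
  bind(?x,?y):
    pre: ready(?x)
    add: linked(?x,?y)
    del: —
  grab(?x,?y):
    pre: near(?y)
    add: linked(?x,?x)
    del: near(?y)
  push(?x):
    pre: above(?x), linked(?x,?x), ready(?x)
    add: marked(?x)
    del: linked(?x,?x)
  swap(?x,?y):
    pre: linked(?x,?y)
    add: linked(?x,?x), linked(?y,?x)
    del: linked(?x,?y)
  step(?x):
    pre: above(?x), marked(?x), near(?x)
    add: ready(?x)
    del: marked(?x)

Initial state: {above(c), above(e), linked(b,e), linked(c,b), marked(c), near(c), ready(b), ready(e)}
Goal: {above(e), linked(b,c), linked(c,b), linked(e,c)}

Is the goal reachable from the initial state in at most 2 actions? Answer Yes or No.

1. bind(e,c)  →  {above(c), above(e), linked(b,e), linked(c,b), linked(e,c), marked(c), near(c), ready(b), ready(e)}
2. bind(b,c)  →  {above(c), above(e), linked(b,c), linked(b,e), linked(c,b), linked(e,c), marked(c), near(c), ready(b), ready(e)}
optimal plan length = 2; 2 ≤ 2

Yes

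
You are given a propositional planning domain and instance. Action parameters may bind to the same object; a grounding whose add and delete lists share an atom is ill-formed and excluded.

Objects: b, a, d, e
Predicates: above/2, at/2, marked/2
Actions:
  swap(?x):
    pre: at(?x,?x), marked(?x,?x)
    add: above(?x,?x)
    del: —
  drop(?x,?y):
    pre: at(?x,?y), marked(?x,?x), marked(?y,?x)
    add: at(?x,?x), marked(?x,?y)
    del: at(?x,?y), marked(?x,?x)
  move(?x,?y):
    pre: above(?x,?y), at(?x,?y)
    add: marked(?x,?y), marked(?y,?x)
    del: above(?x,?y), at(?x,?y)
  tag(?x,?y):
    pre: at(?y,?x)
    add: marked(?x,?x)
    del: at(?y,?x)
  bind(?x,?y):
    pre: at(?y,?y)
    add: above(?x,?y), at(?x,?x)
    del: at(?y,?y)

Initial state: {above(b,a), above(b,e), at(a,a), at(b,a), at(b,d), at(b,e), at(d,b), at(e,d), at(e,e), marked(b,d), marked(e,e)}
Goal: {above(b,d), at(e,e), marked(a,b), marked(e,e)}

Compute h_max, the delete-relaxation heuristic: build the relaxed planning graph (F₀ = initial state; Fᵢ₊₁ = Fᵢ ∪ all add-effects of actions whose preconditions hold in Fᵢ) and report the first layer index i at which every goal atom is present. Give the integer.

F0 = init (11 atoms)
F1 = F0 ∪ {above(a,e), above(d,a), above(d,e), above(e,a), above(e,e), at(b,b), at(d,d), marked(a,a), marked(a,b), marked(b,a), marked(b,b), marked(b,e), marked(d,d), marked(e,b)}  (25 atoms)
F2 = F1 ∪ {above(a,a), above(a,b), above(a,d), above(b,b), above(b,d), above(d,b), above(d,d), above(e,b), above(e,d), marked(d,b)}  (35 atoms)
goal ⊆ F2  ⇒  h_max = 2

2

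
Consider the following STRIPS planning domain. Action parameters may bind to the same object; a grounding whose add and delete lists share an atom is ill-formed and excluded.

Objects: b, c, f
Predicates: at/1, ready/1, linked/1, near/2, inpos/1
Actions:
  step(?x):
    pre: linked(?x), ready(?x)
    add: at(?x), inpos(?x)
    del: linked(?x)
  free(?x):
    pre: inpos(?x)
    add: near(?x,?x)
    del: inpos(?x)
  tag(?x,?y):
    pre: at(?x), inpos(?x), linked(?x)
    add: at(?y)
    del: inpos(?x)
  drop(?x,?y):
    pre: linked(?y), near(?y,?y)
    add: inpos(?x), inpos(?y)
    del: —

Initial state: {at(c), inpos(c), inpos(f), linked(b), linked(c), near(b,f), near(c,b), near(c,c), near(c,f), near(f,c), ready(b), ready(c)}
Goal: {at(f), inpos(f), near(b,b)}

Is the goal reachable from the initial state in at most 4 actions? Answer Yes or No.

Yes

1. step(b)  →  {at(b), at(c), inpos(b), inpos(c), inpos(f), linked(c), near(b,f), near(c,b), near(c,c), near(c,f), near(f,c), ready(b), ready(c)}
2. free(b)  →  {at(b), at(c), inpos(c), inpos(f), linked(c), near(b,b), near(b,f), near(c,b), near(c,c), near(c,f), near(f,c), ready(b), ready(c)}
3. tag(c,f)  →  {at(b), at(c), at(f), inpos(f), linked(c), near(b,b), near(b,f), near(c,b), near(c,c), near(c,f), near(f,c), ready(b), ready(c)}
optimal plan length = 3; 3 ≤ 4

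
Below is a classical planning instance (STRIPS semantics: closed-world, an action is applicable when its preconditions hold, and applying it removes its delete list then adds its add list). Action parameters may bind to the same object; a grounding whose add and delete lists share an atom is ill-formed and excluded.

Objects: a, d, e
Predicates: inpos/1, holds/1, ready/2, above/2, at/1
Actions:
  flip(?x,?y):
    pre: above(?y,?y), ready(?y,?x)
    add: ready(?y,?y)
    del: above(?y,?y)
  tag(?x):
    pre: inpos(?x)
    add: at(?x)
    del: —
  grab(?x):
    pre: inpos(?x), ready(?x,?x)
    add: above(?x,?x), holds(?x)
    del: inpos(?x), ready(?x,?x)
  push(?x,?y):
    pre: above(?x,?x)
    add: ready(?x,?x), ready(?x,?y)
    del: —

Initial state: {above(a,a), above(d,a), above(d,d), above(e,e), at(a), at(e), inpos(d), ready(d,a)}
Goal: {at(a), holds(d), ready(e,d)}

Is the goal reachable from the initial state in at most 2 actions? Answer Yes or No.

1. flip(a,d)  →  {above(a,a), above(d,a), above(e,e), at(a), at(e), inpos(d), ready(d,a), ready(d,d)}
2. grab(d)  →  {above(a,a), above(d,a), above(d,d), above(e,e), at(a), at(e), holds(d), ready(d,a)}
3. push(e,d)  →  {above(a,a), above(d,a), above(d,d), above(e,e), at(a), at(e), holds(d), ready(d,a), ready(e,d), ready(e,e)}
optimal plan length = 3; 3 > 2

No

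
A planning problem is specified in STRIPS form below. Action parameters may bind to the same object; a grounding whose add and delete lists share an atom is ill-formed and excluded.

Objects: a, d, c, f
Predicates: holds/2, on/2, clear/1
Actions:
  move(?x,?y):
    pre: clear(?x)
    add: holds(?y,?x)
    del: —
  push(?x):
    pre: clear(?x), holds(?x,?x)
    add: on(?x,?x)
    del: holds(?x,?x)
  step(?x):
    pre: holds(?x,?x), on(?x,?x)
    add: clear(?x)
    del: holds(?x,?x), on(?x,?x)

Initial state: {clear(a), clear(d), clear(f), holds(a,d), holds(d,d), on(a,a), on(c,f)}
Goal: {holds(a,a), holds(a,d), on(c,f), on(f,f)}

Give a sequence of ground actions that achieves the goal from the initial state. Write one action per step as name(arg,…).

1. move(a,a)  →  {clear(a), clear(d), clear(f), holds(a,a), holds(a,d), holds(d,d), on(a,a), on(c,f)}
2. move(f,f)  →  {clear(a), clear(d), clear(f), holds(a,a), holds(a,d), holds(d,d), holds(f,f), on(a,a), on(c,f)}
3. push(f)  →  {clear(a), clear(d), clear(f), holds(a,a), holds(a,d), holds(d,d), on(a,a), on(c,f), on(f,f)}

move(a,a); move(f,f); push(f)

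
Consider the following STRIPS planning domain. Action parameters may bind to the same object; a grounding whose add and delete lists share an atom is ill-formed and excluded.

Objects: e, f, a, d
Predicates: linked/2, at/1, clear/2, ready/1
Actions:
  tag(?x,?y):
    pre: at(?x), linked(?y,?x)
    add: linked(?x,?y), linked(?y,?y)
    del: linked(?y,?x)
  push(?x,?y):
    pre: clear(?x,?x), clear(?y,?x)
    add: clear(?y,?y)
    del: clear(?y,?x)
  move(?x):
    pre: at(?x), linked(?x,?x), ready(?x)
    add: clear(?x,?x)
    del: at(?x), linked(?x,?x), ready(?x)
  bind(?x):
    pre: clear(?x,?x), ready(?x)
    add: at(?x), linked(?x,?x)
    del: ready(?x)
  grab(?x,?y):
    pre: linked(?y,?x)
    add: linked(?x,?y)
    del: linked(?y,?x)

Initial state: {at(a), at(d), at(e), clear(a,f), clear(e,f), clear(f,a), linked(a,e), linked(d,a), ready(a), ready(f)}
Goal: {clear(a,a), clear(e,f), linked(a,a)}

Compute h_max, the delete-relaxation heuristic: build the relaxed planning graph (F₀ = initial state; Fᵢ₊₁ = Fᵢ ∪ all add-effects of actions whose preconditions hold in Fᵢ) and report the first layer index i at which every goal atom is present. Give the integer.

2

F0 = init (10 atoms)
F1 = F0 ∪ {linked(a,a), linked(a,d), linked(d,d), linked(e,a)}  (14 atoms)
F2 = F1 ∪ {clear(a,a), linked(e,e)}  (16 atoms)
goal ⊆ F2  ⇒  h_max = 2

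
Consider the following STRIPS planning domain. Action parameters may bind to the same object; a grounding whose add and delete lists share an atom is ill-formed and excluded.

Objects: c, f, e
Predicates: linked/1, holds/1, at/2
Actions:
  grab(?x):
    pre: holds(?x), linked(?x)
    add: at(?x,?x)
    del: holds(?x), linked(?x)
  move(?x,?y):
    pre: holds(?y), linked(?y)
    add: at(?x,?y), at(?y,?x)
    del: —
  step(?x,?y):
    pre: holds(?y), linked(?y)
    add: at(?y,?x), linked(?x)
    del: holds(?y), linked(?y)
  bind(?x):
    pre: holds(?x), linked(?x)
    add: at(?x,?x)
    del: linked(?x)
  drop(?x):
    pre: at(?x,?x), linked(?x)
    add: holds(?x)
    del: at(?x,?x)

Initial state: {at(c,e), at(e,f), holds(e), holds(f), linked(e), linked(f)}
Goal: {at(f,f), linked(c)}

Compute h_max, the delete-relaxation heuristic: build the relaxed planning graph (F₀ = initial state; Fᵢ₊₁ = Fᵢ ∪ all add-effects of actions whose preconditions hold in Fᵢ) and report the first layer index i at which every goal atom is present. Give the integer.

1

F0 = init (6 atoms)
F1 = F0 ∪ {at(c,f), at(e,c), at(e,e), at(f,c), at(f,e), at(f,f), linked(c)}  (13 atoms)
goal ⊆ F1  ⇒  h_max = 1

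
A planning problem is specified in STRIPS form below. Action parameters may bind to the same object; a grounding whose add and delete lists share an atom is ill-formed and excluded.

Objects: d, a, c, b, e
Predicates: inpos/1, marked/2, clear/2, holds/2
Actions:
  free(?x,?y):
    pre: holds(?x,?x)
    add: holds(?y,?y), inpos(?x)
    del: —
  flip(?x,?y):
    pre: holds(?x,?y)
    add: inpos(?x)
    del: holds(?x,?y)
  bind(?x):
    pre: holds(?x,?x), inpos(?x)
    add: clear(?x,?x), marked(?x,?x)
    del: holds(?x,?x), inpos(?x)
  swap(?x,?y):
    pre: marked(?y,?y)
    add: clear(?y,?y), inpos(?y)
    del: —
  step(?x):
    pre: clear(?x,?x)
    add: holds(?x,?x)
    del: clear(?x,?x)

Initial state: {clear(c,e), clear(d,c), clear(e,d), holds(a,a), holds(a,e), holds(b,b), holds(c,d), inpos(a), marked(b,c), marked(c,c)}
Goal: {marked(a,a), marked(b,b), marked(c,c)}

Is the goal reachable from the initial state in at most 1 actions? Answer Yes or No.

No

1. free(b,d)  →  {clear(c,e), clear(d,c), clear(e,d), holds(a,a), holds(a,e), holds(b,b), holds(c,d), holds(d,d), inpos(a), inpos(b), marked(b,c), marked(c,c)}
2. bind(a)  →  {clear(a,a), clear(c,e), clear(d,c), clear(e,d), holds(a,e), holds(b,b), holds(c,d), holds(d,d), inpos(b), marked(a,a), marked(b,c), marked(c,c)}
3. bind(b)  →  {clear(a,a), clear(b,b), clear(c,e), clear(d,c), clear(e,d), holds(a,e), holds(c,d), holds(d,d), marked(a,a), marked(b,b), marked(b,c), marked(c,c)}
optimal plan length = 3; 3 > 1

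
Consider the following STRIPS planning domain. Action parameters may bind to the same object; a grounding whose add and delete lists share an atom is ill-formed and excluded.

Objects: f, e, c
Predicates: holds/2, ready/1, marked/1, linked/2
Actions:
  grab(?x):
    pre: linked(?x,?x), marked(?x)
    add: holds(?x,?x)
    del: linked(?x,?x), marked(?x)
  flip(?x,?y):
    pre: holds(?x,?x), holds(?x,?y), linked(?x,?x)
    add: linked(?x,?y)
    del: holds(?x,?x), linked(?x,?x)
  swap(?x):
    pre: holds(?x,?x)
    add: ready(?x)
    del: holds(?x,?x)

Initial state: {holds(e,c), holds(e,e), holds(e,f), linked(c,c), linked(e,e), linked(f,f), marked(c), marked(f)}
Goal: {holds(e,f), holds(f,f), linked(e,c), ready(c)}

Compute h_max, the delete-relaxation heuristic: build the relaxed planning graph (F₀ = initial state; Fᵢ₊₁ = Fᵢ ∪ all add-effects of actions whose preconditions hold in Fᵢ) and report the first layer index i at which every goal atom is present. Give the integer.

F0 = init (8 atoms)
F1 = F0 ∪ {holds(c,c), holds(f,f), linked(e,c), linked(e,f), ready(e)}  (13 atoms)
F2 = F1 ∪ {ready(c), ready(f)}  (15 atoms)
goal ⊆ F2  ⇒  h_max = 2

2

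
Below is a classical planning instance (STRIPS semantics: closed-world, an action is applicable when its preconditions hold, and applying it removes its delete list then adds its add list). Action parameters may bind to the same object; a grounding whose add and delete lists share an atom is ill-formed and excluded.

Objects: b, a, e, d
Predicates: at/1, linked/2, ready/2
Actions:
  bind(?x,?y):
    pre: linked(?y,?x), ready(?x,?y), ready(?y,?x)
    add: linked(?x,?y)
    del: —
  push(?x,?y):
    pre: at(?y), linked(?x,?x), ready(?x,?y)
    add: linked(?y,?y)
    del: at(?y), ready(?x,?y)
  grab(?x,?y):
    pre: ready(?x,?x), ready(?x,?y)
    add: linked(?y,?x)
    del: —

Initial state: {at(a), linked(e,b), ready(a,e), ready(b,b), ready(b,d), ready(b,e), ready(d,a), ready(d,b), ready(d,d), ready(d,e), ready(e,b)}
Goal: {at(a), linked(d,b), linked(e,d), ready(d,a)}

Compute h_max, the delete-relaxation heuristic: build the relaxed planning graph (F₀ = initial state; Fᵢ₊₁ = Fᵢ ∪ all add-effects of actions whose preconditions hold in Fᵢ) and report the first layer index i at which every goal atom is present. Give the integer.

F0 = init (11 atoms)
F1 = F0 ∪ {linked(a,d), linked(b,b), linked(b,d), linked(b,e), linked(d,b), linked(d,d), linked(e,d)}  (18 atoms)
goal ⊆ F1  ⇒  h_max = 1

1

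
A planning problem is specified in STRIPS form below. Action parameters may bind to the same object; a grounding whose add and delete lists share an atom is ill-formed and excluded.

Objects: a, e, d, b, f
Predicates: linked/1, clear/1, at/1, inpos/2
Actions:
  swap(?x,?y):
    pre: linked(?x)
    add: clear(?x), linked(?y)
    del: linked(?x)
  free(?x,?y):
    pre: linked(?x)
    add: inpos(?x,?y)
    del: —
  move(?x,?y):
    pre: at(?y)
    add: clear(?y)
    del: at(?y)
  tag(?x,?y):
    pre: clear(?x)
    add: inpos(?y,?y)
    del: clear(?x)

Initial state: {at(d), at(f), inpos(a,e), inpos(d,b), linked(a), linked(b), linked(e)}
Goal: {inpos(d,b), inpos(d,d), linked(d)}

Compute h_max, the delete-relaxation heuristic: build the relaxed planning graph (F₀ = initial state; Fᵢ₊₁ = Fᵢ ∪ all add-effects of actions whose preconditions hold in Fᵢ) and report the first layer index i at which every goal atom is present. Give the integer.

2

F0 = init (7 atoms)
F1 = F0 ∪ {clear(a), clear(b), clear(d), clear(e), clear(f), inpos(a,a), inpos(a,b), inpos(a,d), inpos(a,f), inpos(b,a), inpos(b,b), inpos(b,d), inpos(b,e), inpos(b,f), inpos(e,a), inpos(e,b), inpos(e,d), inpos(e,e), inpos(e,f), linked(d), linked(f)}  (28 atoms)
F2 = F1 ∪ {inpos(d,a), inpos(d,d), inpos(d,e), inpos(d,f), inpos(f,a), inpos(f,b), inpos(f,d), inpos(f,e), inpos(f,f)}  (37 atoms)
goal ⊆ F2  ⇒  h_max = 2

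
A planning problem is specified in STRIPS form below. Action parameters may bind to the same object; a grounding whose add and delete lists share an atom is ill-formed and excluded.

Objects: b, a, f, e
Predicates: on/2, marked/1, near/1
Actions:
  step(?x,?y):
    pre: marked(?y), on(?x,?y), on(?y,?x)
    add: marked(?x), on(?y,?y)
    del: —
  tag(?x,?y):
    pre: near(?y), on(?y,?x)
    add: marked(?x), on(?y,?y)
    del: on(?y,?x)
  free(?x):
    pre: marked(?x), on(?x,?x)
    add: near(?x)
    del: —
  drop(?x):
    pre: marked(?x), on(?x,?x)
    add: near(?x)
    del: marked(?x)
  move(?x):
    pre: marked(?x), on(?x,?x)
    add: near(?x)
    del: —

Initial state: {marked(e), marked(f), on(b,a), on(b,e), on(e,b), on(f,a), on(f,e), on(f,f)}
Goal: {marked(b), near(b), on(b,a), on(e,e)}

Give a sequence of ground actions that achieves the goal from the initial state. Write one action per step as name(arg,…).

1. step(b,e)  →  {marked(b), marked(e), marked(f), on(b,a), on(b,e), on(e,b), on(e,e), on(f,a), on(f,e), on(f,f)}
2. step(e,b)  →  {marked(b), marked(e), marked(f), on(b,a), on(b,b), on(b,e), on(e,b), on(e,e), on(f,a), on(f,e), on(f,f)}
3. free(b)  →  {marked(b), marked(e), marked(f), near(b), on(b,a), on(b,b), on(b,e), on(e,b), on(e,e), on(f,a), on(f,e), on(f,f)}

step(b,e); step(e,b); free(b)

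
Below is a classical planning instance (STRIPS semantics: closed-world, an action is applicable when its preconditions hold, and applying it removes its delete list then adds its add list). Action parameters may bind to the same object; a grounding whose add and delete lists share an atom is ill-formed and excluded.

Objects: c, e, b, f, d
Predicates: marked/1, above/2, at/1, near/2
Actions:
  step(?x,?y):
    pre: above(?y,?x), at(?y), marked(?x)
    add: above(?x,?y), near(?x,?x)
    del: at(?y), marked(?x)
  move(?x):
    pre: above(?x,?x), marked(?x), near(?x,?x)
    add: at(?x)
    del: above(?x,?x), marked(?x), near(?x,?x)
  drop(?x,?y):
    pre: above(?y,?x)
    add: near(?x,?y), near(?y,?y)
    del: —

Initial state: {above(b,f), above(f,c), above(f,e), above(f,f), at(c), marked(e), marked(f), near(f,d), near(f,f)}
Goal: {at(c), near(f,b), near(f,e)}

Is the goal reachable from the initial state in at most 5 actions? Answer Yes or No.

Yes

1. move(f)  →  {above(b,f), above(f,c), above(f,e), at(c), at(f), marked(e), near(f,d)}
2. step(e,f)  →  {above(b,f), above(e,f), above(f,c), above(f,e), at(c), near(e,e), near(f,d)}
3. drop(f,e)  →  {above(b,f), above(e,f), above(f,c), above(f,e), at(c), near(e,e), near(f,d), near(f,e)}
4. drop(f,b)  →  {above(b,f), above(e,f), above(f,c), above(f,e), at(c), near(b,b), near(e,e), near(f,b), near(f,d), near(f,e)}
optimal plan length = 4; 4 ≤ 5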